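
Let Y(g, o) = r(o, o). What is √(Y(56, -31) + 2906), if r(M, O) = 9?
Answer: √2915 ≈ 53.991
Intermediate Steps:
Y(g, o) = 9
√(Y(56, -31) + 2906) = √(9 + 2906) = √2915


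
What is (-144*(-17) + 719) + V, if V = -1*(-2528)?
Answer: 5695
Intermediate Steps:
V = 2528
(-144*(-17) + 719) + V = (-144*(-17) + 719) + 2528 = (-18*(-136) + 719) + 2528 = (2448 + 719) + 2528 = 3167 + 2528 = 5695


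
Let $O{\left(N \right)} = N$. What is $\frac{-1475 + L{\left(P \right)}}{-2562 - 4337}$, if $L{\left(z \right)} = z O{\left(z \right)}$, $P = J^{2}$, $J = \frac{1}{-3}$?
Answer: $\frac{119474}{558819} \approx 0.2138$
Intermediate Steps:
$J = - \frac{1}{3} \approx -0.33333$
$P = \frac{1}{9}$ ($P = \left(- \frac{1}{3}\right)^{2} = \frac{1}{9} \approx 0.11111$)
$L{\left(z \right)} = z^{2}$ ($L{\left(z \right)} = z z = z^{2}$)
$\frac{-1475 + L{\left(P \right)}}{-2562 - 4337} = \frac{-1475 + \left(\frac{1}{9}\right)^{2}}{-2562 - 4337} = \frac{-1475 + \frac{1}{81}}{-6899} = \left(- \frac{119474}{81}\right) \left(- \frac{1}{6899}\right) = \frac{119474}{558819}$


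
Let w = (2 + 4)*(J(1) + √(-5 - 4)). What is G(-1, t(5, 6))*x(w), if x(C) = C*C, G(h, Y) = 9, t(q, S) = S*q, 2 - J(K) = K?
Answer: -2592 + 1944*I ≈ -2592.0 + 1944.0*I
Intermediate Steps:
J(K) = 2 - K
w = 6 + 18*I (w = (2 + 4)*((2 - 1*1) + √(-5 - 4)) = 6*((2 - 1) + √(-9)) = 6*(1 + 3*I) = 6 + 18*I ≈ 6.0 + 18.0*I)
x(C) = C²
G(-1, t(5, 6))*x(w) = 9*(6 + 18*I)²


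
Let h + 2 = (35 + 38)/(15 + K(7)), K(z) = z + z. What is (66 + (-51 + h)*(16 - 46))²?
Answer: 2100755556/841 ≈ 2.4979e+6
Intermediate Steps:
K(z) = 2*z
h = 15/29 (h = -2 + (35 + 38)/(15 + 2*7) = -2 + 73/(15 + 14) = -2 + 73/29 = 15/29 ≈ 0.51724)
(66 + (-51 + h)*(16 - 46))² = (66 + (-51 + 15/29)*(16 - 46))² = (66 - 1464/29*(-30))² = (66 + 43920/29)² = (45834/29)² = 2100755556/841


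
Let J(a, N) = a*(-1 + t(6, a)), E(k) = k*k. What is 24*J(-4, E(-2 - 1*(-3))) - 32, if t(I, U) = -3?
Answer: 352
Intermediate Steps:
E(k) = k**2
J(a, N) = -4*a (J(a, N) = a*(-1 - 3) = a*(-4) = -4*a)
24*J(-4, E(-2 - 1*(-3))) - 32 = 24*(-4*(-4)) - 32 = 24*16 - 32 = 384 - 32 = 352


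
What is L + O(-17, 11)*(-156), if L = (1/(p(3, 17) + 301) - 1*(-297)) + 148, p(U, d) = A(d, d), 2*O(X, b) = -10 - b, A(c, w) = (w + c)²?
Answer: 3034932/1457 ≈ 2083.0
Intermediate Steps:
A(c, w) = (c + w)²
O(X, b) = -5 - b/2 (O(X, b) = (-10 - b)/2 = -5 - b/2)
p(U, d) = 4*d² (p(U, d) = (d + d)² = (2*d)² = 4*d²)
L = 648366/1457 (L = (1/(4*17² + 301) - 1*(-297)) + 148 = (1/(4*289 + 301) + 297) + 148 = (1/(1156 + 301) + 297) + 148 = (1/1457 + 297) + 148 = 432730/1457 + 148 = 648366/1457 ≈ 445.00)
L + O(-17, 11)*(-156) = 648366/1457 + (-5 - ½*11)*(-156) = 648366/1457 + (-5 - 11/2)*(-156) = 648366/1457 - 21/2*(-156) = 648366/1457 + 1638 = 3034932/1457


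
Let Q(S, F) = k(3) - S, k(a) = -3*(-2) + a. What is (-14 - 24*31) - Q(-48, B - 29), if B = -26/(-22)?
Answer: -815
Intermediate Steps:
B = 13/11 (B = -26*(-1/22) = 13/11 ≈ 1.1818)
k(a) = 6 + a
Q(S, F) = 9 - S (Q(S, F) = (6 + 3) - S = 9 - S)
(-14 - 24*31) - Q(-48, B - 29) = (-14 - 24*31) - (9 - 1*(-48)) = (-14 - 744) - (9 + 48) = -758 - 1*57 = -758 - 57 = -815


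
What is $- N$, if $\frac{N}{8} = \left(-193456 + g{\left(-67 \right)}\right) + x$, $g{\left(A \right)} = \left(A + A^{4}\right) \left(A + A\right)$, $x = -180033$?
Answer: $21604917800$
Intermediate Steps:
$g{\left(A \right)} = 2 A \left(A + A^{4}\right)$ ($g{\left(A \right)} = \left(A + A^{4}\right) 2 A = 2 A \left(A + A^{4}\right)$)
$N = -21604917800$ ($N = 8 \left(\left(-193456 + 2 \left(-67\right)^{2} \left(1 + \left(-67\right)^{3}\right)\right) - 180033\right) = 8 \left(\left(-193456 + 2 \cdot 4489 \left(1 - 300763\right)\right) - 180033\right) = 8 \left(\left(-193456 + 2 \cdot 4489 \left(-300762\right)\right) - 180033\right) = 8 \left(\left(-193456 - 2700241236\right) - 180033\right) = 8 \left(-2700434692 - 180033\right) = 8 \left(-2700614725\right) = -21604917800$)
$- N = \left(-1\right) \left(-21604917800\right) = 21604917800$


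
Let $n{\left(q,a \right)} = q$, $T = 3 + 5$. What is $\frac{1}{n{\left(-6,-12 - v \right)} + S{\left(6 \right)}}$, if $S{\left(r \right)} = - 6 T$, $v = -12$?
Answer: $- \frac{1}{54} \approx -0.018519$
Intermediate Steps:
$T = 8$
$S{\left(r \right)} = -48$ ($S{\left(r \right)} = \left(-6\right) 8 = -48$)
$\frac{1}{n{\left(-6,-12 - v \right)} + S{\left(6 \right)}} = \frac{1}{-6 - 48} = \frac{1}{-54} = - \frac{1}{54}$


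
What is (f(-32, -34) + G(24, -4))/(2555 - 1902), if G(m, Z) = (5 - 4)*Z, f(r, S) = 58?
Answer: 54/653 ≈ 0.082695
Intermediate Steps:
G(m, Z) = Z (G(m, Z) = 1*Z = Z)
(f(-32, -34) + G(24, -4))/(2555 - 1902) = (58 - 4)/(2555 - 1902) = 54/653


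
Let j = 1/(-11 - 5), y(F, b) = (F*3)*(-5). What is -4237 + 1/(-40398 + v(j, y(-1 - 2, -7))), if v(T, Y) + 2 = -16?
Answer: -171242593/40416 ≈ -4237.0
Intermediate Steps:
y(F, b) = -15*F (y(F, b) = (3*F)*(-5) = -15*F)
j = -1/16 (j = 1/(-16) = -1/16 ≈ -0.062500)
v(T, Y) = -18 (v(T, Y) = -2 - 16 = -18)
-4237 + 1/(-40398 + v(j, y(-1 - 2, -7))) = -4237 + 1/(-40398 - 18) = -4237 + 1/(-40416) = -4237 - 1/40416 = -171242593/40416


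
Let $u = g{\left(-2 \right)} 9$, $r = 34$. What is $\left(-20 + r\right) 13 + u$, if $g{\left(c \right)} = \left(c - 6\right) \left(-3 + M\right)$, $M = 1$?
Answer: $326$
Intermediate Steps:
$g{\left(c \right)} = 12 - 2 c$ ($g{\left(c \right)} = \left(c - 6\right) \left(-3 + 1\right) = \left(-6 + c\right) \left(-2\right) = 12 - 2 c$)
$u = 144$ ($u = \left(12 - -4\right) 9 = \left(12 + 4\right) 9 = 16 \cdot 9 = 144$)
$\left(-20 + r\right) 13 + u = \left(-20 + 34\right) 13 + 144 = 14 \cdot 13 + 144 = 182 + 144 = 326$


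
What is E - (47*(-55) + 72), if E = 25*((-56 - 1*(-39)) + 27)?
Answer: 2763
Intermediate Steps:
E = 250 (E = 25*((-56 + 39) + 27) = 25*(-17 + 27) = 25*10 = 250)
E - (47*(-55) + 72) = 250 - (47*(-55) + 72) = 250 - (-2585 + 72) = 250 - 1*(-2513) = 250 + 2513 = 2763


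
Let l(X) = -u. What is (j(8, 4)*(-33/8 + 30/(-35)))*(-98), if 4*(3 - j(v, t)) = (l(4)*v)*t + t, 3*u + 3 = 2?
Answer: -651/2 ≈ -325.50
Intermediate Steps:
u = -⅓ (u = -1 + (⅓)*2 = -1 + ⅔ = -⅓ ≈ -0.33333)
l(X) = ⅓ (l(X) = -1*(-⅓) = ⅓)
j(v, t) = 3 - t/4 - t*v/12 (j(v, t) = 3 - ((v/3)*t + t)/4 = 3 - (t*v/3 + t)/4 = 3 - (t + t*v/3)/4 = 3 + (-t/4 - t*v/12) = 3 - t/4 - t*v/12)
(j(8, 4)*(-33/8 + 30/(-35)))*(-98) = ((3 - ¼*4 - 1/12*4*8)*(-33/8 + 30/(-35)))*(-98) = ((3 - 1 - 8/3)*(-33*⅛ + 30*(-1/35)))*(-98) = -2*(-33/8 - 6/7)/3*(-98) = -⅔*(-279/56)*(-98) = (93/28)*(-98) = -651/2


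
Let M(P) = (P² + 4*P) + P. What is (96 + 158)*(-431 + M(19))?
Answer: 6350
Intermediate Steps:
M(P) = P² + 5*P
(96 + 158)*(-431 + M(19)) = (96 + 158)*(-431 + 19*(5 + 19)) = 254*(-431 + 19*24) = 254*(-431 + 456) = 254*25 = 6350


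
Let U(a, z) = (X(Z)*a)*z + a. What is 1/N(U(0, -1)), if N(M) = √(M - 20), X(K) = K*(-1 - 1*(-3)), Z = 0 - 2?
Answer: -I*√5/10 ≈ -0.22361*I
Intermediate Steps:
Z = -2
X(K) = 2*K (X(K) = K*(-1 + 3) = K*2 = 2*K)
U(a, z) = a - 4*a*z (U(a, z) = ((2*(-2))*a)*z + a = (-4*a)*z + a = -4*a*z + a = a - 4*a*z)
N(M) = √(-20 + M)
1/N(U(0, -1)) = 1/(√(-20 + 0*(1 - 4*(-1)))) = 1/(√(-20 + 0*(1 + 4))) = 1/(√(-20 + 0*5)) = 1/(√(-20 + 0)) = 1/(√(-20)) = 1/(2*I*√5) = -I*√5/10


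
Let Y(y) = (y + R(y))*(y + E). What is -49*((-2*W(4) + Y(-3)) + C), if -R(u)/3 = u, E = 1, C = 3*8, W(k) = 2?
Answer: -392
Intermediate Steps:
C = 24
R(u) = -3*u
Y(y) = -2*y*(1 + y) (Y(y) = (y - 3*y)*(y + 1) = (-2*y)*(1 + y) = -2*y*(1 + y))
-49*((-2*W(4) + Y(-3)) + C) = -49*((-2*2 + 2*(-3)*(-1 - 1*(-3))) + 24) = -49*((-4 + 2*(-3)*(-1 + 3)) + 24) = -49*((-4 + 2*(-3)*2) + 24) = -49*((-4 - 12) + 24) = -49*(-16 + 24) = -49*8 = -392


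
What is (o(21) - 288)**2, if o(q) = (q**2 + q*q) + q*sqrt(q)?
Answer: 362097 + 24948*sqrt(21) ≈ 4.7642e+5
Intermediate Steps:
o(q) = q**(3/2) + 2*q**2 (o(q) = (q**2 + q**2) + q**(3/2) = 2*q**2 + q**(3/2) = q**(3/2) + 2*q**2)
(o(21) - 288)**2 = ((21**(3/2) + 2*21**2) - 288)**2 = ((21*sqrt(21) + 2*441) - 288)**2 = ((21*sqrt(21) + 882) - 288)**2 = ((882 + 21*sqrt(21)) - 288)**2 = (594 + 21*sqrt(21))**2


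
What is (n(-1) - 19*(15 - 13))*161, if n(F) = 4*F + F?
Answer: -6923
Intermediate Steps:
n(F) = 5*F
(n(-1) - 19*(15 - 13))*161 = (5*(-1) - 19*(15 - 13))*161 = (-5 - 19*2)*161 = (-5 - 38)*161 = -43*161 = -6923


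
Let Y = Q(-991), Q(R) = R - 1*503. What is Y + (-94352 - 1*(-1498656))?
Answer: 1402810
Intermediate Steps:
Q(R) = -503 + R (Q(R) = R - 503 = -503 + R)
Y = -1494 (Y = -503 - 991 = -1494)
Y + (-94352 - 1*(-1498656)) = -1494 + (-94352 - 1*(-1498656)) = -1494 + (-94352 + 1498656) = -1494 + 1404304 = 1402810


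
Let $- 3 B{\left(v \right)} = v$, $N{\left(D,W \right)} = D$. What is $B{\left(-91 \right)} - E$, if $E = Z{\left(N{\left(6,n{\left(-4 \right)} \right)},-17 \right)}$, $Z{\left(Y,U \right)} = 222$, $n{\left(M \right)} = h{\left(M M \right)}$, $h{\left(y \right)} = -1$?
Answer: $- \frac{575}{3} \approx -191.67$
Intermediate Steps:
$n{\left(M \right)} = -1$
$B{\left(v \right)} = - \frac{v}{3}$
$E = 222$
$B{\left(-91 \right)} - E = \left(- \frac{1}{3}\right) \left(-91\right) - 222 = \frac{91}{3} - 222 = - \frac{575}{3}$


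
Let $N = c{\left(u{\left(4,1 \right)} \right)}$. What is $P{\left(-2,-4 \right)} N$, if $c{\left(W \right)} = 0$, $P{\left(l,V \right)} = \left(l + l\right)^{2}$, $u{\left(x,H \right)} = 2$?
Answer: $0$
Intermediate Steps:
$P{\left(l,V \right)} = 4 l^{2}$ ($P{\left(l,V \right)} = \left(2 l\right)^{2} = 4 l^{2}$)
$N = 0$
$P{\left(-2,-4 \right)} N = 4 \left(-2\right)^{2} \cdot 0 = 4 \cdot 4 \cdot 0 = 16 \cdot 0 = 0$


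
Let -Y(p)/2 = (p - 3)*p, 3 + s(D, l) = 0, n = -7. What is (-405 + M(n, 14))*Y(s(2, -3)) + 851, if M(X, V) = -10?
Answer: 15791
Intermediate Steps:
s(D, l) = -3 (s(D, l) = -3 + 0 = -3)
Y(p) = -2*p*(-3 + p) (Y(p) = -2*(p - 3)*p = -2*(-3 + p)*p = -2*p*(-3 + p))
(-405 + M(n, 14))*Y(s(2, -3)) + 851 = (-405 - 10)*(2*(-3)*(3 - 1*(-3))) + 851 = -830*(-3)*(3 + 3) + 851 = -830*(-3)*6 + 851 = -415*(-36) + 851 = 14940 + 851 = 15791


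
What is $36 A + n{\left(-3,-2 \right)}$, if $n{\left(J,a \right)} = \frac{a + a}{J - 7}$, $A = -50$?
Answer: $- \frac{8998}{5} \approx -1799.6$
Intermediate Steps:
$n{\left(J,a \right)} = \frac{2 a}{-7 + J}$
$36 A + n{\left(-3,-2 \right)} = 36 \left(-50\right) + 2 \left(-2\right) \frac{1}{-7 - 3} = -1800 + 2 \left(-2\right) \frac{1}{-10} = -1800 + 2 \left(-2\right) \left(- \frac{1}{10}\right) = -1800 + \frac{2}{5} = - \frac{8998}{5}$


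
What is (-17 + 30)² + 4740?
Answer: 4909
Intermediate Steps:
(-17 + 30)² + 4740 = 13² + 4740 = 169 + 4740 = 4909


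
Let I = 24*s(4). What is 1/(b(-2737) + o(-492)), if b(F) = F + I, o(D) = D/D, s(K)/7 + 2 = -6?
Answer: -1/4080 ≈ -0.00024510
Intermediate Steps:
s(K) = -56 (s(K) = -14 + 7*(-6) = -14 - 42 = -56)
o(D) = 1
I = -1344 (I = 24*(-56) = -1344)
b(F) = -1344 + F (b(F) = F - 1344 = -1344 + F)
1/(b(-2737) + o(-492)) = 1/((-1344 - 2737) + 1) = 1/(-4081 + 1) = 1/(-4080) = -1/4080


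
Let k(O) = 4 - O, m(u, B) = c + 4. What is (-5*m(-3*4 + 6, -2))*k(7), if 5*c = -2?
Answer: 54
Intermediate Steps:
c = -2/5 (c = (1/5)*(-2) = -2/5 ≈ -0.40000)
m(u, B) = 18/5 (m(u, B) = -2/5 + 4 = 18/5)
(-5*m(-3*4 + 6, -2))*k(7) = (-5*18/5)*(4 - 1*7) = -18*(4 - 7) = -18*(-3) = 54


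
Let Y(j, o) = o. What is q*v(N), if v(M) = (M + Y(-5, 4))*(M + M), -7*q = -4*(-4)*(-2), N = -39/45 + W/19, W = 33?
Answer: 22030336/568575 ≈ 38.747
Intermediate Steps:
N = 248/285 (N = -39/45 + 33/19 = -39*1/45 + 33*(1/19) = -13/15 + 33/19 = 248/285 ≈ 0.87018)
q = 32/7 (q = -(-4*(-4))*(-2)/7 = -16*(-2)/7 = -⅐*(-32) = 32/7 ≈ 4.5714)
v(M) = 2*M*(4 + M) (v(M) = (M + 4)*(M + M) = (4 + M)*(2*M) = 2*M*(4 + M))
q*v(N) = 32*(2*(248/285)*(4 + 248/285))/7 = 32*(2*(248/285)*(1388/285))/7 = (32/7)*(688448/81225) = 22030336/568575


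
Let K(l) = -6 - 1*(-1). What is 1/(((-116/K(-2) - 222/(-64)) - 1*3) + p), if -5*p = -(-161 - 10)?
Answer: -32/337 ≈ -0.094955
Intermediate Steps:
K(l) = -5 (K(l) = -6 + 1 = -5)
p = -171/5 (p = -(-1)*(-161 - 10)/5 = -(-1)*(-171)/5 = -⅕*171 = -171/5 ≈ -34.200)
1/(((-116/K(-2) - 222/(-64)) - 1*3) + p) = 1/(((-116/(-5) - 222/(-64)) - 1*3) - 171/5) = 1/(((-116*(-⅕) - 222*(-1/64)) - 3) - 171/5) = 1/(((116/5 + 111/32) - 3) - 171/5) = 1/((4267/160 - 3) - 171/5) = 1/(3787/160 - 171/5) = 1/(-337/32) = -32/337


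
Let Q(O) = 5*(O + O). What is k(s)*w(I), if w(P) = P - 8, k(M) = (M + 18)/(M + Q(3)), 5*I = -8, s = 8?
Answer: -624/95 ≈ -6.5684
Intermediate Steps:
I = -8/5 (I = (⅕)*(-8) = -8/5 ≈ -1.6000)
Q(O) = 10*O (Q(O) = 5*(2*O) = 10*O)
k(M) = (18 + M)/(30 + M) (k(M) = (M + 18)/(M + 10*3) = (18 + M)/(M + 30) = (18 + M)/(30 + M))
w(P) = -8 + P
k(s)*w(I) = ((18 + 8)/(30 + 8))*(-8 - 8/5) = (26/38)*(-48/5) = ((1/38)*26)*(-48/5) = (13/19)*(-48/5) = -624/95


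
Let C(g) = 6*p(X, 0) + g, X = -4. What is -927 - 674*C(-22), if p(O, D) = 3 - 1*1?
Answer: 5813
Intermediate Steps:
p(O, D) = 2 (p(O, D) = 3 - 1 = 2)
C(g) = 12 + g (C(g) = 6*2 + g = 12 + g)
-927 - 674*C(-22) = -927 - 674*(12 - 22) = -927 - 674*(-10) = -927 + 6740 = 5813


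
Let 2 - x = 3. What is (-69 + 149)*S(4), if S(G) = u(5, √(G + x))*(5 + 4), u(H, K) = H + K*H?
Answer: 3600 + 3600*√3 ≈ 9835.4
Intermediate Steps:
x = -1 (x = 2 - 1*3 = 2 - 3 = -1)
u(H, K) = H + H*K
S(G) = 45 + 45*√(-1 + G) (S(G) = (5*(1 + √(G - 1)))*(5 + 4) = (5*(1 + √(-1 + G)))*9 = (5 + 5*√(-1 + G))*9 = 45 + 45*√(-1 + G))
(-69 + 149)*S(4) = (-69 + 149)*(45 + 45*√(-1 + 4)) = 80*(45 + 45*√3) = 3600 + 3600*√3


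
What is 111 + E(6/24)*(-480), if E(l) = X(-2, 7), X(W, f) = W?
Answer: 1071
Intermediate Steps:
E(l) = -2
111 + E(6/24)*(-480) = 111 - 2*(-480) = 111 + 960 = 1071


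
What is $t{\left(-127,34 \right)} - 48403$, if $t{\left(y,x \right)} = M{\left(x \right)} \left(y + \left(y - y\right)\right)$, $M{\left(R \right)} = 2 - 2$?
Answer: $-48403$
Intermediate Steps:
$M{\left(R \right)} = 0$
$t{\left(y,x \right)} = 0$ ($t{\left(y,x \right)} = 0 \left(y + \left(y - y\right)\right) = 0 \left(y + 0\right) = 0 y = 0$)
$t{\left(-127,34 \right)} - 48403 = 0 - 48403 = -48403$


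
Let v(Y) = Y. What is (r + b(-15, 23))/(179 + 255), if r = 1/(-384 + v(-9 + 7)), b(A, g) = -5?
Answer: -1931/167524 ≈ -0.011527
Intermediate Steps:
r = -1/386 (r = 1/(-384 + (-9 + 7)) = 1/(-384 - 2) = 1/(-386) = -1/386 ≈ -0.0025907)
(r + b(-15, 23))/(179 + 255) = (-1/386 - 5)/(179 + 255) = -1931/386/434 = -1931/386*1/434 = -1931/167524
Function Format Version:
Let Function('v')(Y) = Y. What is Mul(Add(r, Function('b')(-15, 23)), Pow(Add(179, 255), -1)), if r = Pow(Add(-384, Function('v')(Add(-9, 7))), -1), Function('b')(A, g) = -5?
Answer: Rational(-1931, 167524) ≈ -0.011527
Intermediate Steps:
r = Rational(-1, 386) (r = Pow(Add(-384, Add(-9, 7)), -1) = Pow(Add(-384, -2), -1) = Pow(-386, -1) = Rational(-1, 386) ≈ -0.0025907)
Mul(Add(r, Function('b')(-15, 23)), Pow(Add(179, 255), -1)) = Mul(Add(Rational(-1, 386), -5), Pow(Add(179, 255), -1)) = Mul(Rational(-1931, 386), Pow(434, -1)) = Mul(Rational(-1931, 386), Rational(1, 434)) = Rational(-1931, 167524)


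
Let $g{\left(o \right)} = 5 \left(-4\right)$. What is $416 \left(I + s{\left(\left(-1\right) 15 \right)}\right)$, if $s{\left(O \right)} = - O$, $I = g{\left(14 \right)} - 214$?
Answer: $-91104$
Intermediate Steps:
$g{\left(o \right)} = -20$
$I = -234$ ($I = -20 - 214 = -234$)
$416 \left(I + s{\left(\left(-1\right) 15 \right)}\right) = 416 \left(-234 - \left(-1\right) 15\right) = 416 \left(-234 - -15\right) = 416 \left(-234 + 15\right) = 416 \left(-219\right) = -91104$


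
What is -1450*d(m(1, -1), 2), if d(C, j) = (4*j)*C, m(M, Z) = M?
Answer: -11600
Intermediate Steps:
d(C, j) = 4*C*j
-1450*d(m(1, -1), 2) = -5800*2 = -1450*8 = -11600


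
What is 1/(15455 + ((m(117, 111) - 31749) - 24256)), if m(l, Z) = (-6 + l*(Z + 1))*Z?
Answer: 1/1413328 ≈ 7.0755e-7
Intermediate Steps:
m(l, Z) = Z*(-6 + l*(1 + Z)) (m(l, Z) = (-6 + l*(1 + Z))*Z = Z*(-6 + l*(1 + Z)))
1/(15455 + ((m(117, 111) - 31749) - 24256)) = 1/(15455 + ((111*(-6 + 117 + 111*117) - 31749) - 24256)) = 1/(15455 + ((111*(-6 + 117 + 12987) - 31749) - 24256)) = 1/(15455 + ((111*13098 - 31749) - 24256)) = 1/(15455 + ((1453878 - 31749) - 24256)) = 1/(15455 + (1422129 - 24256)) = 1/(15455 + 1397873) = 1/1413328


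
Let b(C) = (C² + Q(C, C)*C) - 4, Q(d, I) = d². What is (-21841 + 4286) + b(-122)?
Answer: -1818523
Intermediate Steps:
b(C) = -4 + C² + C³ (b(C) = (C² + C²*C) - 4 = (C² + C³) - 4 = -4 + C² + C³)
(-21841 + 4286) + b(-122) = (-21841 + 4286) + (-4 + (-122)² + (-122)³) = -17555 + (-4 + 14884 - 1815848) = -17555 - 1800968 = -1818523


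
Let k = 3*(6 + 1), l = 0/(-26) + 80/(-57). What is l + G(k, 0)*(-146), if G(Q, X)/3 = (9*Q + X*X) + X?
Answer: -4718654/57 ≈ -82783.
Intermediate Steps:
l = -80/57 (l = 0*(-1/26) + 80*(-1/57) = 0 - 80/57 = -80/57 ≈ -1.4035)
k = 21 (k = 3*7 = 21)
G(Q, X) = 3*X + 3*X² + 27*Q (G(Q, X) = 3*((9*Q + X*X) + X) = 3*((9*Q + X²) + X) = 3*((X² + 9*Q) + X) = 3*(X + X² + 9*Q) = 3*X + 3*X² + 27*Q)
l + G(k, 0)*(-146) = -80/57 + (3*0 + 3*0² + 27*21)*(-146) = -80/57 + (0 + 3*0 + 567)*(-146) = -80/57 + (0 + 0 + 567)*(-146) = -80/57 + 567*(-146) = -80/57 - 82782 = -4718654/57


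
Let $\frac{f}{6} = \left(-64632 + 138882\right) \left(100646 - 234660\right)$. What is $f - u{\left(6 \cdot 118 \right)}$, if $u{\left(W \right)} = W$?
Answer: $-59703237708$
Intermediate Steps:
$f = -59703237000$ ($f = 6 \left(-64632 + 138882\right) \left(100646 - 234660\right) = 6 \cdot 74250 \left(-134014\right) = 6 \left(-9950539500\right) = -59703237000$)
$f - u{\left(6 \cdot 118 \right)} = -59703237000 - 6 \cdot 118 = -59703237000 - 708 = -59703237708$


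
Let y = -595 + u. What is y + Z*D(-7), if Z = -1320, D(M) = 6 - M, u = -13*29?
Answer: -18132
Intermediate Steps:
u = -377
y = -972 (y = -595 - 377 = -972)
y + Z*D(-7) = -972 - 1320*(6 - 1*(-7)) = -972 - 1320*(6 + 7) = -972 - 1320*13 = -972 - 17160 = -18132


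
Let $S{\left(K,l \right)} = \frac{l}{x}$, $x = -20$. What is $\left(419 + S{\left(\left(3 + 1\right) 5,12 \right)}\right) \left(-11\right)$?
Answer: $- \frac{23012}{5} \approx -4602.4$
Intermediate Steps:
$S{\left(K,l \right)} = - \frac{l}{20}$ ($S{\left(K,l \right)} = \frac{l}{-20} = l \left(- \frac{1}{20}\right) = - \frac{l}{20}$)
$\left(419 + S{\left(\left(3 + 1\right) 5,12 \right)}\right) \left(-11\right) = \left(419 - \frac{3}{5}\right) \left(-11\right) = \frac{2092}{5} \left(-11\right) = - \frac{23012}{5}$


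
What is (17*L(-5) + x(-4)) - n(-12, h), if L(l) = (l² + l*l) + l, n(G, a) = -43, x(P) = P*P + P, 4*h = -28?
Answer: 820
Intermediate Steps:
h = -7 (h = (¼)*(-28) = -7)
x(P) = P + P² (x(P) = P² + P = P + P²)
L(l) = l + 2*l² (L(l) = (l² + l²) + l = 2*l² + l = l + 2*l²)
(17*L(-5) + x(-4)) - n(-12, h) = (17*(-5*(1 + 2*(-5))) - 4*(1 - 4)) - 1*(-43) = (17*(-5*(1 - 10)) - 4*(-3)) + 43 = (17*(-5*(-9)) + 12) + 43 = (17*45 + 12) + 43 = (765 + 12) + 43 = 777 + 43 = 820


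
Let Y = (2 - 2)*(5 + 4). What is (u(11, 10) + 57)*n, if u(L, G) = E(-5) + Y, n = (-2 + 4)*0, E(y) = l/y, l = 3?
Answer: 0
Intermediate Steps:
E(y) = 3/y
Y = 0 (Y = 0*9 = 0)
n = 0 (n = 2*0 = 0)
u(L, G) = -⅗ (u(L, G) = 3/(-5) + 0 = 3*(-⅕) + 0 = -⅗ + 0 = -⅗)
(u(11, 10) + 57)*n = (-⅗ + 57)*0 = (282/5)*0 = 0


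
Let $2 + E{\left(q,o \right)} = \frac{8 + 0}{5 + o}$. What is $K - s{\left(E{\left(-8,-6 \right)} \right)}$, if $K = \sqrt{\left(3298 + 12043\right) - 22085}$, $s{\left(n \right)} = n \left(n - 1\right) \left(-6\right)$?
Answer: $660 + 2 i \sqrt{1686} \approx 660.0 + 82.122 i$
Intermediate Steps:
$E{\left(q,o \right)} = -2 + \frac{8}{5 + o}$ ($E{\left(q,o \right)} = -2 + \frac{8 + 0}{5 + o} = -2 + \frac{8}{5 + o}$)
$s{\left(n \right)} = - 6 n \left(-1 + n\right)$ ($s{\left(n \right)} = n \left(-1 + n\right) \left(-6\right) = - 6 n \left(-1 + n\right)$)
$K = 2 i \sqrt{1686}$ ($K = \sqrt{15341 - 22085} = \sqrt{-6744} = 2 i \sqrt{1686} \approx 82.122 i$)
$K - s{\left(E{\left(-8,-6 \right)} \right)} = 2 i \sqrt{1686} - 6 \frac{2 \left(-1 - -6\right)}{5 - 6} \left(1 - \frac{2 \left(-1 - -6\right)}{5 - 6}\right) = 2 i \sqrt{1686} - 6 \frac{2 \left(-1 + 6\right)}{-1} \left(1 - \frac{2 \left(-1 + 6\right)}{-1}\right) = 2 i \sqrt{1686} - 6 \cdot 2 \left(-1\right) 5 \left(1 - 2 \left(-1\right) 5\right) = 2 i \sqrt{1686} - 6 \left(-10\right) \left(1 - -10\right) = 2 i \sqrt{1686} - 6 \left(-10\right) \left(1 + 10\right) = 2 i \sqrt{1686} - 6 \left(-10\right) 11 = 2 i \sqrt{1686} - -660 = 2 i \sqrt{1686} + 660 = 660 + 2 i \sqrt{1686}$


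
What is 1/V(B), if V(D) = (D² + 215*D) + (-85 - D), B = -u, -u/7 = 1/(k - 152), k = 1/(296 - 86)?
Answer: -1018822561/96638835805 ≈ -0.010543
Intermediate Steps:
k = 1/210 ≈ 0.0047619
u = 1470/31919 (u = -7/(1/210 - 152) = -7/(-31919/210) = -7*(-210/31919) = 1470/31919 ≈ 0.046054)
B = -1470/31919 (B = -1*1470/31919 = -1470/31919 ≈ -0.046054)
V(D) = -85 + D² + 214*D
1/V(B) = 1/(-85 + (-1470/31919)² + 214*(-1470/31919)) = 1/(-85 + 2160900/1018822561 - 314580/31919) = 1/(-96638835805/1018822561) = -1018822561/96638835805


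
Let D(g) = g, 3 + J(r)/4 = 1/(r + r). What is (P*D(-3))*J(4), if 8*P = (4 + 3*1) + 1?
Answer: 69/2 ≈ 34.500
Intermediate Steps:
J(r) = -12 + 2/r (J(r) = -12 + 4/(r + r) = -12 + 4/((2*r)) = -12 + 4*(1/(2*r)) = -12 + 2/r)
P = 1 (P = ((4 + 3*1) + 1)/8 = ((4 + 3) + 1)/8 = (7 + 1)/8 = (⅛)*8 = 1)
(P*D(-3))*J(4) = (1*(-3))*(-12 + 2/4) = -3*(-12 + 2*(¼)) = -3*(-12 + ½) = -3*(-23/2) = 69/2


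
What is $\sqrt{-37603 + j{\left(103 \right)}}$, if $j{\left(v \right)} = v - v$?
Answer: $i \sqrt{37603} \approx 193.92 i$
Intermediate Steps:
$j{\left(v \right)} = 0$
$\sqrt{-37603 + j{\left(103 \right)}} = \sqrt{-37603 + 0} = \sqrt{-37603} = i \sqrt{37603}$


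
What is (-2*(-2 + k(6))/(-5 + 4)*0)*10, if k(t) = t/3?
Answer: 0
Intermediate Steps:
k(t) = t/3 (k(t) = t*(⅓) = t/3)
(-2*(-2 + k(6))/(-5 + 4)*0)*10 = (-2*(-2 + (⅓)*6)/(-5 + 4)*0)*10 = (-2*(-2 + 2)/(-1)*0)*10 = (-0*(-1)*0)*10 = (-2*0*0)*10 = (0*0)*10 = 0*10 = 0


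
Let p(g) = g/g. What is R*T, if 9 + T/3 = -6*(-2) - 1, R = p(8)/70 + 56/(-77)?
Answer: -1647/385 ≈ -4.2779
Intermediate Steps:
p(g) = 1
R = -549/770 (R = 1/70 + 56/(-77) = 1*(1/70) + 56*(-1/77) = 1/70 - 8/11 = -549/770 ≈ -0.71299)
T = 6 (T = -27 + 3*(-6*(-2) - 1) = -27 + 3*(12 - 1) = -27 + 3*11 = -27 + 33 = 6)
R*T = -549/770*6 = -1647/385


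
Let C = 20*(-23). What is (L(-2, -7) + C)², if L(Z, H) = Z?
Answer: 213444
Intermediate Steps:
C = -460
(L(-2, -7) + C)² = (-2 - 460)² = (-462)² = 213444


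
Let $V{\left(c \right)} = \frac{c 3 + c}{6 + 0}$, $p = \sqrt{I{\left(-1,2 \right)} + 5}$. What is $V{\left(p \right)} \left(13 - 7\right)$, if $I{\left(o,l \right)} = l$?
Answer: $4 \sqrt{7} \approx 10.583$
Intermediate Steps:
$p = \sqrt{7}$ ($p = \sqrt{2 + 5} = \sqrt{7} \approx 2.6458$)
$V{\left(c \right)} = \frac{2 c}{3}$ ($V{\left(c \right)} = \frac{3 c + c}{6} = 4 c \frac{1}{6} = \frac{2 c}{3}$)
$V{\left(p \right)} \left(13 - 7\right) = \frac{2 \sqrt{7}}{3} \left(13 - 7\right) = \frac{2 \sqrt{7}}{3} \cdot 6 = 4 \sqrt{7}$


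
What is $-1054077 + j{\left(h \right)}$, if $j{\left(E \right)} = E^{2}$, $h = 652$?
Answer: $-628973$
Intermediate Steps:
$-1054077 + j{\left(h \right)} = -1054077 + 652^{2} = -1054077 + 425104 = -628973$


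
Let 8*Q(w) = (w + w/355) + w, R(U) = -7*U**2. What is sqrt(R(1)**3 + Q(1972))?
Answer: sqrt(75965030)/710 ≈ 12.276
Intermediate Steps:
Q(w) = 711*w/2840 (Q(w) = ((w + w/355) + w)/8 = (356*w/355 + w)/8 = (711*w/355)/8 = 711*w/2840)
sqrt(R(1)**3 + Q(1972)) = sqrt((-7*1**2)**3 + (711/2840)*1972) = sqrt((-7*1)**3 + 350523/710) = sqrt((-7)**3 + 350523/710) = sqrt(-343 + 350523/710) = sqrt(106993/710) = sqrt(75965030)/710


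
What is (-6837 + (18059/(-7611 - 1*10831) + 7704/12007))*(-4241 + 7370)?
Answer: -4737346116668067/221433094 ≈ -2.1394e+7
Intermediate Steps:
(-6837 + (18059/(-7611 - 1*10831) + 7704/12007))*(-4241 + 7370) = (-6837 + (18059/(-7611 - 10831) + 7704*(1/12007)))*3129 = (-6837 + (18059/(-18442) + 7704/12007))*3129 = (-6837 + (18059*(-1/18442) + 7704/12007))*3129 = (-6837 + (-18059/18442 + 7704/12007))*3129 = (-6837 - 74757245/221433094)*3129 = -1514012820923/221433094*3129 = -4737346116668067/221433094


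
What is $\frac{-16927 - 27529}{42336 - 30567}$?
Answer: $- \frac{44456}{11769} \approx -3.7774$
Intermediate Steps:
$\frac{-16927 - 27529}{42336 - 30567} = - \frac{44456}{11769}$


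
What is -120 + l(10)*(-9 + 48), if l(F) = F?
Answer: 270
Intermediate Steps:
-120 + l(10)*(-9 + 48) = -120 + 10*(-9 + 48) = -120 + 10*39 = -120 + 390 = 270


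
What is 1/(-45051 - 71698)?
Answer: -1/116749 ≈ -8.5654e-6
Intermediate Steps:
1/(-45051 - 71698) = 1/(-116749) = -1/116749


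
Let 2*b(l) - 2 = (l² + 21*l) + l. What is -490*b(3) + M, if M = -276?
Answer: -19141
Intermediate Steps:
b(l) = 1 + l²/2 + 11*l (b(l) = 1 + ((l² + 21*l) + l)/2 = 1 + (l² + 22*l)/2 = 1 + (l²/2 + 11*l) = 1 + l²/2 + 11*l)
-490*b(3) + M = -490*(1 + (½)*3² + 11*3) - 276 = -490*(1 + (½)*9 + 33) - 276 = -490*(1 + 9/2 + 33) - 276 = -490*77/2 - 276 = -18865 - 276 = -19141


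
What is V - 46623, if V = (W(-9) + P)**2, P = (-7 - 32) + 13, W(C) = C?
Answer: -45398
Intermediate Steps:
P = -26 (P = -39 + 13 = -26)
V = 1225 (V = (-9 - 26)**2 = (-35)**2 = 1225)
V - 46623 = 1225 - 46623 = -45398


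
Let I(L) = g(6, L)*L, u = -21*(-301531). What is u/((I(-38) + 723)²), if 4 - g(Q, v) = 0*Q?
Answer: 6332151/326041 ≈ 19.421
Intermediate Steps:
u = 6332151
g(Q, v) = 4 (g(Q, v) = 4 - 0*Q = 4 - 1*0 = 4 + 0 = 4)
I(L) = 4*L
u/((I(-38) + 723)²) = 6332151/((4*(-38) + 723)²) = 6332151/((-152 + 723)²) = 6332151/(571²) = 6332151/326041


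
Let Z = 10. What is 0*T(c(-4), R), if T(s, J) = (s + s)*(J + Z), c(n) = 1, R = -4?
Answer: 0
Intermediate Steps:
T(s, J) = 2*s*(10 + J) (T(s, J) = (s + s)*(J + 10) = (2*s)*(10 + J) = 2*s*(10 + J))
0*T(c(-4), R) = 0*(2*1*(10 - 4)) = 0*(2*1*6) = 0*12 = 0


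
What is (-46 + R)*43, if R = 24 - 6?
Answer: -1204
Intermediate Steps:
R = 18
(-46 + R)*43 = (-46 + 18)*43 = -28*43 = -1204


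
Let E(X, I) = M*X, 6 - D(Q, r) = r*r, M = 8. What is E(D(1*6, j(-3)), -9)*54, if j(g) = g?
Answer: -1296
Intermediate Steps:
D(Q, r) = 6 - r² (D(Q, r) = 6 - r*r = 6 - r²)
E(X, I) = 8*X
E(D(1*6, j(-3)), -9)*54 = (8*(6 - 1*(-3)²))*54 = (8*(6 - 1*9))*54 = (8*(6 - 9))*54 = (8*(-3))*54 = -24*54 = -1296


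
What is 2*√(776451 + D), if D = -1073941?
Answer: 2*I*√297490 ≈ 1090.9*I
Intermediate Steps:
2*√(776451 + D) = 2*√(776451 - 1073941) = 2*√(-297490) = 2*(I*√297490) = 2*I*√297490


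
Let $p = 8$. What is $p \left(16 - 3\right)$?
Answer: $104$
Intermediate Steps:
$p \left(16 - 3\right) = 8 \left(16 - 3\right) = 8 \cdot 13 = 104$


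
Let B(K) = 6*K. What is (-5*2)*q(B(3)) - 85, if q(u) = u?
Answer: -265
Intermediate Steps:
(-5*2)*q(B(3)) - 85 = (-5*2)*(6*3) - 85 = -10*18 - 85 = -180 - 85 = -265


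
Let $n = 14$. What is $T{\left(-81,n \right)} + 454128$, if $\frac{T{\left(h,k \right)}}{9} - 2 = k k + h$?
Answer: $455181$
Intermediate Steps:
$T{\left(h,k \right)} = 18 + 9 h + 9 k^{2}$ ($T{\left(h,k \right)} = 18 + 9 \left(k k + h\right) = 18 + 9 \left(k^{2} + h\right) = 18 + 9 \left(h + k^{2}\right) = 18 + \left(9 h + 9 k^{2}\right) = 18 + 9 h + 9 k^{2}$)
$T{\left(-81,n \right)} + 454128 = \left(18 + 9 \left(-81\right) + 9 \cdot 14^{2}\right) + 454128 = \left(18 - 729 + 9 \cdot 196\right) + 454128 = \left(18 - 729 + 1764\right) + 454128 = 1053 + 454128 = 455181$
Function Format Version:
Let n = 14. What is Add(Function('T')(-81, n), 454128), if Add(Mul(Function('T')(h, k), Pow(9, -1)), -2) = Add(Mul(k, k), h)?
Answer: 455181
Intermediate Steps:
Function('T')(h, k) = Add(18, Mul(9, h), Mul(9, Pow(k, 2))) (Function('T')(h, k) = Add(18, Mul(9, Add(Mul(k, k), h))) = Add(18, Mul(9, Add(Pow(k, 2), h))) = Add(18, Mul(9, Add(h, Pow(k, 2)))) = Add(18, Add(Mul(9, h), Mul(9, Pow(k, 2)))) = Add(18, Mul(9, h), Mul(9, Pow(k, 2))))
Add(Function('T')(-81, n), 454128) = Add(Add(18, Mul(9, -81), Mul(9, Pow(14, 2))), 454128) = Add(Add(18, -729, Mul(9, 196)), 454128) = Add(Add(18, -729, 1764), 454128) = Add(1053, 454128) = 455181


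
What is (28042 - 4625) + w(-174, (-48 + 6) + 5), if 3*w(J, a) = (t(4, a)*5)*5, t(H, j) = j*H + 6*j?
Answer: 61001/3 ≈ 20334.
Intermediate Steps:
t(H, j) = 6*j + H*j (t(H, j) = H*j + 6*j = 6*j + H*j)
w(J, a) = 250*a/3 (w(J, a) = (((a*(6 + 4))*5)*5)/3 = (((a*10)*5)*5)/3 = (((10*a)*5)*5)/3 = ((50*a)*5)/3 = (250*a)/3 = 250*a/3)
(28042 - 4625) + w(-174, (-48 + 6) + 5) = (28042 - 4625) + 250*((-48 + 6) + 5)/3 = 23417 + 250*(-42 + 5)/3 = 23417 + (250/3)*(-37) = 23417 - 9250/3 = 61001/3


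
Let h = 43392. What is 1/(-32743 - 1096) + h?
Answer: 1468341887/33839 ≈ 43392.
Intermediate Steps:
1/(-32743 - 1096) + h = 1/(-32743 - 1096) + 43392 = 1/(-33839) + 43392 = -1/33839 + 43392 = 1468341887/33839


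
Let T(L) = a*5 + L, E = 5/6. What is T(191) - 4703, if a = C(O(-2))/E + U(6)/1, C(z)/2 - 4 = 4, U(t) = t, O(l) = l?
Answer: -4386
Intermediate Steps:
E = ⅚ (E = 5*(⅙) = ⅚ ≈ 0.83333)
C(z) = 16 (C(z) = 8 + 2*4 = 8 + 8 = 16)
a = 126/5 (a = 16/(⅚) + 6/1 = 16*(6/5) + 6*1 = 96/5 + 6 = 126/5 ≈ 25.200)
T(L) = 126 + L (T(L) = (126/5)*5 + L = 126 + L)
T(191) - 4703 = (126 + 191) - 4703 = 317 - 4703 = -4386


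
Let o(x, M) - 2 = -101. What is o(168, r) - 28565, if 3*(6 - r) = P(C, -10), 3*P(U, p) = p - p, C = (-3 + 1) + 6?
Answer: -28664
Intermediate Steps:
C = 4 (C = -2 + 6 = 4)
P(U, p) = 0 (P(U, p) = (p - p)/3 = (⅓)*0 = 0)
r = 6 (r = 6 - ⅓*0 = 6 + 0 = 6)
o(x, M) = -99 (o(x, M) = 2 - 101 = -99)
o(168, r) - 28565 = -99 - 28565 = -28664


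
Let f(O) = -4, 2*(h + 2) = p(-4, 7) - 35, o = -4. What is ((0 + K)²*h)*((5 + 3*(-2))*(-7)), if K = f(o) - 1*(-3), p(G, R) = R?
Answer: -112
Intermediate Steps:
h = -16 (h = -2 + (7 - 35)/2 = -2 + (½)*(-28) = -2 - 14 = -16)
K = -1 (K = -4 - 1*(-3) = -4 + 3 = -1)
((0 + K)²*h)*((5 + 3*(-2))*(-7)) = ((0 - 1)²*(-16))*((5 + 3*(-2))*(-7)) = ((-1)²*(-16))*((5 - 6)*(-7)) = (1*(-16))*(-1*(-7)) = -16*7 = -112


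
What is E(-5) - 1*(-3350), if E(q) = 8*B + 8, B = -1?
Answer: 3350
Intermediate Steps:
E(q) = 0 (E(q) = 8*(-1) + 8 = -8 + 8 = 0)
E(-5) - 1*(-3350) = 0 - 1*(-3350) = 0 + 3350 = 3350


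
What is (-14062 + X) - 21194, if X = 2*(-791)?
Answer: -36838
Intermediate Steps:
X = -1582
(-14062 + X) - 21194 = (-14062 - 1582) - 21194 = -15644 - 21194 = -36838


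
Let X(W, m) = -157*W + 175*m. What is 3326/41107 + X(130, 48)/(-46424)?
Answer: 324050647/954175684 ≈ 0.33961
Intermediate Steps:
3326/41107 + X(130, 48)/(-46424) = 3326/41107 + (-157*130 + 175*48)/(-46424) = 3326*(1/41107) + (-20410 + 8400)*(-1/46424) = 3326/41107 - 12010*(-1/46424) = 3326/41107 + 6005/23212 = 324050647/954175684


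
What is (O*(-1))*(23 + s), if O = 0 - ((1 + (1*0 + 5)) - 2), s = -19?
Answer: 16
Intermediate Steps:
O = -4 (O = 0 - ((1 + (0 + 5)) - 2) = 0 - ((1 + 5) - 2) = 0 - (6 - 2) = 0 - 1*4 = 0 - 4 = -4)
(O*(-1))*(23 + s) = (-4*(-1))*(23 - 19) = 4*4 = 16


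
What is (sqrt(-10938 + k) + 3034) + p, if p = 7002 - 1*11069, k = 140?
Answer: -1033 + I*sqrt(10798) ≈ -1033.0 + 103.91*I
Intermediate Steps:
p = -4067 (p = 7002 - 11069 = -4067)
(sqrt(-10938 + k) + 3034) + p = (sqrt(-10938 + 140) + 3034) - 4067 = (sqrt(-10798) + 3034) - 4067 = (I*sqrt(10798) + 3034) - 4067 = (3034 + I*sqrt(10798)) - 4067 = -1033 + I*sqrt(10798)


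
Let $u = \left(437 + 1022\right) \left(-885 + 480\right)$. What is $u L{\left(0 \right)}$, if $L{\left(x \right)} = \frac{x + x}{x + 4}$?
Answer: $0$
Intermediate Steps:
$L{\left(x \right)} = \frac{2 x}{4 + x}$
$u = -590895$ ($u = 1459 \left(-405\right) = -590895$)
$u L{\left(0 \right)} = - 590895 \cdot 2 \cdot 0 \frac{1}{4 + 0} = - 590895 \cdot 2 \cdot 0 \cdot \frac{1}{4} = \left(-590895\right) 0 = 0$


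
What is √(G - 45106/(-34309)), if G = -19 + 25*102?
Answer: 3*√331200730685/34309 ≈ 50.322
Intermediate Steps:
G = 2531 (G = -19 + 2550 = 2531)
√(G - 45106/(-34309)) = √(2531 - 45106/(-34309)) = √(2531 - 45106*(-1/34309)) = √(2531 + 45106/34309) = √(86881185/34309) = 3*√331200730685/34309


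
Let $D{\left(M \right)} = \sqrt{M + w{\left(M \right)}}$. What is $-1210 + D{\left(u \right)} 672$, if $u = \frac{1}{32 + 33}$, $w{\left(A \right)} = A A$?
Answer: $-1210 + \frac{672 \sqrt{66}}{65} \approx -1126.0$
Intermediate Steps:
$w{\left(A \right)} = A^{2}$
$u = \frac{1}{65} \approx 0.015385$
$D{\left(M \right)} = \sqrt{M + M^{2}}$
$-1210 + D{\left(u \right)} 672 = -1210 + \sqrt{\frac{1 + \frac{1}{65}}{65}} \cdot 672 = -1210 + \sqrt{\frac{1}{65} \cdot \frac{66}{65}} \cdot 672 = -1210 + \sqrt{\frac{66}{4225}} \cdot 672 = -1210 + \frac{\sqrt{66}}{65} \cdot 672 = -1210 + \frac{672 \sqrt{66}}{65}$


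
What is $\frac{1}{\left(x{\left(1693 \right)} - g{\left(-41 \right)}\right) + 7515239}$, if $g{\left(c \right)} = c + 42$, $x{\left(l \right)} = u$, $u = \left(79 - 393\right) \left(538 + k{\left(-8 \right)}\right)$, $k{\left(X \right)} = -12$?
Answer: $\frac{1}{7350074} \approx 1.3605 \cdot 10^{-7}$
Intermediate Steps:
$u = -165164$ ($u = \left(79 - 393\right) \left(538 - 12\right) = \left(-314\right) 526 = -165164$)
$x{\left(l \right)} = -165164$
$g{\left(c \right)} = 42 + c$
$\frac{1}{\left(x{\left(1693 \right)} - g{\left(-41 \right)}\right) + 7515239} = \frac{1}{\left(-165164 - \left(42 - 41\right)\right) + 7515239} = \frac{1}{\left(-165164 - 1\right) + 7515239} = \frac{1}{-165165 + 7515239} = \frac{1}{7350074}$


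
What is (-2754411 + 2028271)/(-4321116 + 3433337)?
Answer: 726140/887779 ≈ 0.81793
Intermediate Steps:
(-2754411 + 2028271)/(-4321116 + 3433337) = -726140/(-887779) = -726140*(-1/887779) = 726140/887779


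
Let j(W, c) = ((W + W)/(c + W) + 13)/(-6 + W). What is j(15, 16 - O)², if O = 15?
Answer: 14161/5184 ≈ 2.7317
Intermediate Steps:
j(W, c) = (13 + 2*W/(W + c))/(-6 + W) (j(W, c) = ((2*W)/(W + c) + 13)/(-6 + W) = (2*W/(W + c) + 13)/(-6 + W) = (13 + 2*W/(W + c))/(-6 + W))
j(15, 16 - O)² = ((13*(16 - 1*15) + 15*15)/(15² - 6*15 - 6*(16 - 1*15) + 15*(16 - 1*15)))² = ((13*(16 - 15) + 225)/(225 - 90 - 6*(16 - 15) + 15*(16 - 15)))² = ((13*1 + 225)/(225 - 90 - 6*1 + 15*1))² = ((13 + 225)/(225 - 90 - 6 + 15))² = (238/144)² = ((1/144)*238)² = (119/72)² = 14161/5184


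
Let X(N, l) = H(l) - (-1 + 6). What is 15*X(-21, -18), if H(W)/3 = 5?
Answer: 150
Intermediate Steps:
H(W) = 15 (H(W) = 3*5 = 15)
X(N, l) = 10 (X(N, l) = 15 - (-1 + 6) = 15 - 1*5 = 15 - 5 = 10)
15*X(-21, -18) = 15*10 = 150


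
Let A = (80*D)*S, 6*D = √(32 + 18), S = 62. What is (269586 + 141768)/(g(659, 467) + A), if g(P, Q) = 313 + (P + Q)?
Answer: -5327445654/288883511 + 15302368800*√2/288883511 ≈ 56.470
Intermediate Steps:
D = 5*√2/6 (D = √(32 + 18)/6 = √50/6 = (5*√2)/6 = 5*√2/6 ≈ 1.1785)
g(P, Q) = 313 + P + Q
A = 12400*√2/3 (A = (80*(5*√2/6))*62 = (200*√2/3)*62 = 12400*√2/3 ≈ 5845.4)
(269586 + 141768)/(g(659, 467) + A) = (269586 + 141768)/((313 + 659 + 467) + 12400*√2/3) = 411354/(1439 + 12400*√2/3)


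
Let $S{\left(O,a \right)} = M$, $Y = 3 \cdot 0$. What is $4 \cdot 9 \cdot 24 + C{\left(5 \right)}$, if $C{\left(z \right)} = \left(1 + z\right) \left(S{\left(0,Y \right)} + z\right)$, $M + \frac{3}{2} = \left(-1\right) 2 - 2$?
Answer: $861$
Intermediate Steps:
$M = - \frac{11}{2}$ ($M = - \frac{3}{2} - 4 = - \frac{11}{2} \approx -5.5$)
$Y = 0$
$S{\left(O,a \right)} = - \frac{11}{2}$
$C{\left(z \right)} = \left(1 + z\right) \left(- \frac{11}{2} + z\right)$
$4 \cdot 9 \cdot 24 + C{\left(5 \right)} = 4 \cdot 9 \cdot 24 - \left(28 - 25\right) = 36 \cdot 24 - 3 = 864 - 3 = 861$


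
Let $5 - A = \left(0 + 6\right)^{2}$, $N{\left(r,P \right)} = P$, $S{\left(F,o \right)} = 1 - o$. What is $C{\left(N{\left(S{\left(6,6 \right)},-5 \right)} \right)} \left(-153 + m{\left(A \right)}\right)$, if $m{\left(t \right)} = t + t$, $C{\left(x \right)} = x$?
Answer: $1075$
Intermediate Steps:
$A = -31$ ($A = 5 - \left(0 + 6\right)^{2} = 5 - 6^{2} = 5 - 36 = -31$)
$m{\left(t \right)} = 2 t$
$C{\left(N{\left(S{\left(6,6 \right)},-5 \right)} \right)} \left(-153 + m{\left(A \right)}\right) = - 5 \left(-153 + 2 \left(-31\right)\right) = - 5 \left(-153 - 62\right) = \left(-5\right) \left(-215\right) = 1075$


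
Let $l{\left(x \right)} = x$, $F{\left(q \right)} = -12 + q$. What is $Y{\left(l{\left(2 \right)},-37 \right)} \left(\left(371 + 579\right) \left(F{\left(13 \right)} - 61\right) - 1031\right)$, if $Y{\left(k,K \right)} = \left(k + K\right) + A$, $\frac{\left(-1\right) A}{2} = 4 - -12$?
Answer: $3888077$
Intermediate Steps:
$A = -32$ ($A = - 2 \left(4 - -12\right) = - 2 \left(4 + 12\right) = \left(-2\right) 16 = -32$)
$Y{\left(k,K \right)} = -32 + K + k$ ($Y{\left(k,K \right)} = \left(k + K\right) - 32 = \left(K + k\right) - 32 = -32 + K + k$)
$Y{\left(l{\left(2 \right)},-37 \right)} \left(\left(371 + 579\right) \left(F{\left(13 \right)} - 61\right) - 1031\right) = \left(-32 - 37 + 2\right) \left(\left(371 + 579\right) \left(\left(-12 + 13\right) - 61\right) - 1031\right) = - 67 \left(950 \left(1 - 61\right) - 1031\right) = - 67 \left(950 \left(-60\right) - 1031\right) = - 67 \left(-57000 - 1031\right) = \left(-67\right) \left(-58031\right) = 3888077$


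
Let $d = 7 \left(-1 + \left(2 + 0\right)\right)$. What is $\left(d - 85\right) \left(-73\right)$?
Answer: $5694$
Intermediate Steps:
$d = 7$ ($d = 7 \left(-1 + 2\right) = 7 \cdot 1 = 7$)
$\left(d - 85\right) \left(-73\right) = \left(7 - 85\right) \left(-73\right) = \left(-78\right) \left(-73\right) = 5694$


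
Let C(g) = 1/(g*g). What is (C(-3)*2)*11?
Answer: 22/9 ≈ 2.4444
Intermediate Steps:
C(g) = g**(-2)
(C(-3)*2)*11 = (2/(-3)**2)*11 = ((1/9)*2)*11 = (2/9)*11 = 22/9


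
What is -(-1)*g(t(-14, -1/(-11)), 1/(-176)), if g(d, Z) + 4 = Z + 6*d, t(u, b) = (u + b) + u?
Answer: -30177/176 ≈ -171.46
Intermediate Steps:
t(u, b) = b + 2*u (t(u, b) = (b + u) + u = b + 2*u)
g(d, Z) = -4 + Z + 6*d (g(d, Z) = -4 + (Z + 6*d) = -4 + Z + 6*d)
-(-1)*g(t(-14, -1/(-11)), 1/(-176)) = -(-1)*(-4 + 1/(-176) + 6*(-1/(-11) + 2*(-14))) = -(-1)*(-4 - 1/176 + 6*(-1*(-1/11) - 28)) = -(-1)*(-4 - 1/176 + 6*(1/11 - 28)) = -(-1)*(-4 - 1/176 + 6*(-307/11)) = -(-1)*(-4 - 1/176 - 1842/11) = -(-1)*(-30177)/176 = -1*30177/176 = -30177/176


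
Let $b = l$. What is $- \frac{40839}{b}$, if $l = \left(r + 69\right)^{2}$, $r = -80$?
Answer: $- \frac{40839}{121} \approx -337.51$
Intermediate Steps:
$l = 121$ ($l = \left(-80 + 69\right)^{2} = \left(-11\right)^{2} = 121$)
$b = 121$
$- \frac{40839}{b} = - \frac{40839}{121}$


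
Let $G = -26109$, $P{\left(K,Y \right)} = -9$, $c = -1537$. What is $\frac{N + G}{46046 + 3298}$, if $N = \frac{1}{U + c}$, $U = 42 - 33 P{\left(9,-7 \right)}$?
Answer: $- \frac{31278583}{59114112} \approx -0.52912$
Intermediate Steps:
$U = 339$ ($U = 42 - -297 = 42 + 297 = 339$)
$N = - \frac{1}{1198}$ ($N = \frac{1}{339 - 1537} = \frac{1}{-1198} = - \frac{1}{1198} \approx -0.00083472$)
$\frac{N + G}{46046 + 3298} = \frac{- \frac{1}{1198} - 26109}{46046 + 3298} = - \frac{31278583}{1198 \cdot 49344} = \left(- \frac{31278583}{1198}\right) \frac{1}{49344} = - \frac{31278583}{59114112}$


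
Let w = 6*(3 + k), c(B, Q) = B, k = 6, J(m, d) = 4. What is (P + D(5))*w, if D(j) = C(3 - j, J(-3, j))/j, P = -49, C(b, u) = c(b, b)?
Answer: -13338/5 ≈ -2667.6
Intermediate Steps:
C(b, u) = b
w = 54 (w = 6*(3 + 6) = 6*9 = 54)
D(j) = (3 - j)/j
(P + D(5))*w = (-49 + (3 - 1*5)/5)*54 = (-49 + (3 - 5)/5)*54 = (-49 + (⅕)*(-2))*54 = (-49 - ⅖)*54 = -247/5*54 = -13338/5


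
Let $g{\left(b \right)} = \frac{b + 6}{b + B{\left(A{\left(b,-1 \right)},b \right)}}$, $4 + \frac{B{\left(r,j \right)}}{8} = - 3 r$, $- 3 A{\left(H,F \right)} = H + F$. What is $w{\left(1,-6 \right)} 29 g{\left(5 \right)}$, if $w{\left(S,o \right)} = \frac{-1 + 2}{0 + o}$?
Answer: $- \frac{319}{30} \approx -10.633$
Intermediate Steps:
$w{\left(S,o \right)} = \frac{1}{o}$ ($w{\left(S,o \right)} = 1 \frac{1}{o} = \frac{1}{o}$)
$A{\left(H,F \right)} = - \frac{F}{3} - \frac{H}{3}$ ($A{\left(H,F \right)} = - \frac{H + F}{3} = - \frac{F + H}{3} = - \frac{F}{3} - \frac{H}{3}$)
$B{\left(r,j \right)} = -32 - 24 r$ ($B{\left(r,j \right)} = -32 + 8 \left(- 3 r\right) = -32 - 24 r$)
$g{\left(b \right)} = \frac{6 + b}{-40 + 9 b}$ ($g{\left(b \right)} = \frac{b + 6}{b - \left(32 + 24 \left(\left(- \frac{1}{3}\right) \left(-1\right) - \frac{b}{3}\right)\right)} = \frac{6 + b}{b - \left(32 + 24 \left(\frac{1}{3} - \frac{b}{3}\right)\right)} = \frac{6 + b}{b + \left(-32 + \left(-8 + 8 b\right)\right)} = \frac{6 + b}{b + \left(-40 + 8 b\right)} = \frac{6 + b}{-40 + 9 b}$)
$w{\left(1,-6 \right)} 29 g{\left(5 \right)} = \frac{1}{-6} \cdot 29 \frac{6 + 5}{-40 + 9 \cdot 5} = \left(- \frac{1}{6}\right) 29 \frac{1}{-40 + 45} \cdot 11 = - \frac{29 \cdot \frac{1}{5} \cdot 11}{6} = \left(- \frac{29}{6}\right) \frac{11}{5} = - \frac{319}{30}$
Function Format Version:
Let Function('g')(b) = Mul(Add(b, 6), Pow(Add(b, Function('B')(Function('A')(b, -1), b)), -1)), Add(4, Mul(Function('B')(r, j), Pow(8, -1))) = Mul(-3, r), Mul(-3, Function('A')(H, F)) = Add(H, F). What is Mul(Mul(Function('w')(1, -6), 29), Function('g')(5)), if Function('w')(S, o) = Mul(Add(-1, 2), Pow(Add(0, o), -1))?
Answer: Rational(-319, 30) ≈ -10.633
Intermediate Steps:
Function('w')(S, o) = Pow(o, -1) (Function('w')(S, o) = Mul(1, Pow(o, -1)) = Pow(o, -1))
Function('A')(H, F) = Add(Mul(Rational(-1, 3), F), Mul(Rational(-1, 3), H)) (Function('A')(H, F) = Mul(Rational(-1, 3), Add(H, F)) = Mul(Rational(-1, 3), Add(F, H)) = Add(Mul(Rational(-1, 3), F), Mul(Rational(-1, 3), H)))
Function('B')(r, j) = Add(-32, Mul(-24, r)) (Function('B')(r, j) = Add(-32, Mul(8, Mul(-3, r))) = Add(-32, Mul(-24, r)))
Function('g')(b) = Mul(Pow(Add(-40, Mul(9, b)), -1), Add(6, b)) (Function('g')(b) = Mul(Add(b, 6), Pow(Add(b, Add(-32, Mul(-24, Add(Mul(Rational(-1, 3), -1), Mul(Rational(-1, 3), b))))), -1)) = Mul(Add(6, b), Pow(Add(b, Add(-32, Mul(-24, Add(Rational(1, 3), Mul(Rational(-1, 3), b))))), -1)) = Mul(Add(6, b), Pow(Add(b, Add(-32, Add(-8, Mul(8, b)))), -1)) = Mul(Add(6, b), Pow(Add(b, Add(-40, Mul(8, b))), -1)) = Mul(Add(6, b), Pow(Add(-40, Mul(9, b)), -1)) = Mul(Pow(Add(-40, Mul(9, b)), -1), Add(6, b)))
Mul(Mul(Function('w')(1, -6), 29), Function('g')(5)) = Mul(Mul(Pow(-6, -1), 29), Mul(Pow(Add(-40, Mul(9, 5)), -1), Add(6, 5))) = Mul(Mul(Rational(-1, 6), 29), Mul(Pow(Add(-40, 45), -1), 11)) = Mul(Rational(-29, 6), Mul(Pow(5, -1), 11)) = Mul(Rational(-29, 6), Mul(Rational(1, 5), 11)) = Mul(Rational(-29, 6), Rational(11, 5)) = Rational(-319, 30)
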